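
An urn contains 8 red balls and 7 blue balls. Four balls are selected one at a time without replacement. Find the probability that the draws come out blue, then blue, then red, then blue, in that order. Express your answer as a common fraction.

Multiply the probability of each draw given the previous ones:
P = 7/15 × 6/14 × 8/13 × 5/12 = 1680/32760 = 2/39.

2/39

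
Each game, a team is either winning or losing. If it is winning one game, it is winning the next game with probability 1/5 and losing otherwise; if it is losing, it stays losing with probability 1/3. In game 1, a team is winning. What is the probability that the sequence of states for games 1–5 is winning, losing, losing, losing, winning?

8/135

Game 1 is given. For each transition, use the conditional probability from the current state:
P(losing | winning) = 4/5; P(losing | losing) = 1/3; P(losing | losing) = 1/3; P(winning | losing) = 2/3.
P = 4/5 × 1/3 × 1/3 × 2/3 = 8/135.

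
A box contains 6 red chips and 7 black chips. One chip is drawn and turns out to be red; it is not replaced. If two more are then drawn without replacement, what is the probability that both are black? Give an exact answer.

With the first chip removed, 7 black remain out of 12.
P = 7/12 × 6/11 = 42/132 = 7/22.

7/22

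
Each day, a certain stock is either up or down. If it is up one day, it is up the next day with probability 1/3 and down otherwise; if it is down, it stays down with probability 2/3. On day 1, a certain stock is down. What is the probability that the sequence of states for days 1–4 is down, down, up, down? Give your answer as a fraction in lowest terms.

4/27

Day 1 is given. For each transition, use the conditional probability from the current state:
P(down | down) = 2/3; P(up | down) = 1/3; P(down | up) = 2/3.
P = 2/3 × 1/3 × 2/3 = 4/27.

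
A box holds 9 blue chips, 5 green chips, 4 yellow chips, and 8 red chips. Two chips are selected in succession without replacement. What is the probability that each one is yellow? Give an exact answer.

P = 4/26 × 3/25 = 12/650 = 6/325.

6/325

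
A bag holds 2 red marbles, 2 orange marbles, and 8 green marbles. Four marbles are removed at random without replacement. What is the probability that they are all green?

P = 8/12 × 7/11 × 6/10 × 5/9 = 1680/11880 = 14/99.

14/99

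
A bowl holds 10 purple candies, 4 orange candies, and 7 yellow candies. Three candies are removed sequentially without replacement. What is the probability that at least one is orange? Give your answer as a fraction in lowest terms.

P(no orange) = 17/21 × 16/20 × 15/19 = 4080/7980 = 68/133.
P(at least one) = 1 − 68/133 = 65/133.

65/133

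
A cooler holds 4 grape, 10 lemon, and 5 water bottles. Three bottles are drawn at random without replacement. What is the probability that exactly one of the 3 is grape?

One ordering (grape drawn first) has probability 4/19 × 15/18 × 14/17 = 840/5814 = 140/969.
There are C(3,1) = 3 such orderings, each equally likely, so P = 3 × 140/969 = 140/323.

140/323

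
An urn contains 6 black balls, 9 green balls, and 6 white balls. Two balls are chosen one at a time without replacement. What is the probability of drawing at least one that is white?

P(no white) = 15/21 × 14/20 = 210/420 = 1/2.
P(at least one) = 1 − 1/2 = 1/2.

1/2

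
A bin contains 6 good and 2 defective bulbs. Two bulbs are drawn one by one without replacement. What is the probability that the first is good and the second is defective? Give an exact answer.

Multiply the probability of each draw given the previous ones:
P = 6/8 × 2/7 = 12/56 = 3/14.

3/14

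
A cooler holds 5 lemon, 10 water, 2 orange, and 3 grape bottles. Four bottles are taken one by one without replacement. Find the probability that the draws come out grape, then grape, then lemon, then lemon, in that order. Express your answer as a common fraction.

1/969

Multiply the probability of each draw given the previous ones:
P = 3/20 × 2/19 × 5/18 × 4/17 = 120/116280 = 1/969.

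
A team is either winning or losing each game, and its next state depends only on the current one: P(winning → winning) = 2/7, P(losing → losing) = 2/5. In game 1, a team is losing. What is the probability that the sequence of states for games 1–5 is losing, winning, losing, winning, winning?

Game 1 is given. For each transition, use the conditional probability from the current state:
P(winning | losing) = 3/5; P(losing | winning) = 5/7; P(winning | losing) = 3/5; P(winning | winning) = 2/7.
P = 3/5 × 5/7 × 3/5 × 2/7 = 90/1225 = 18/245.

18/245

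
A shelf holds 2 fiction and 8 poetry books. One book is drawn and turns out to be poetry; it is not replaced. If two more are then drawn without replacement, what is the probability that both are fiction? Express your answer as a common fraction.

1/36

After the first draw, 2 of the remaining 9 books are fiction.
P = 2/9 × 1/8 = 2/72 = 1/36.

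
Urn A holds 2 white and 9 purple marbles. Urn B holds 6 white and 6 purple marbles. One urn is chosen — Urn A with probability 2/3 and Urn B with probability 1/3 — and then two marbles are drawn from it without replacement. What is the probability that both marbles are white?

From Urn A: P(both white) = (2/11)(1/10) = 1/55.
From Urn B: P(both white) = (6/12)(5/11) = 5/22.
Total probability = (2/3)(1/55) + (1/3)(5/22) = 29/330.

29/330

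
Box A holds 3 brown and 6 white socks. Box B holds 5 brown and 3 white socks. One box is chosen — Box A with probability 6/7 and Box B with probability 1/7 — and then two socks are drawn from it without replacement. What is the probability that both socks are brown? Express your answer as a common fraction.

6/49

From Box A: P(both brown) = (3/9)(2/8) = 1/12.
From Box B: P(both brown) = (5/8)(4/7) = 5/14.
Total probability = (6/7)(1/12) + (1/7)(5/14) = 6/49.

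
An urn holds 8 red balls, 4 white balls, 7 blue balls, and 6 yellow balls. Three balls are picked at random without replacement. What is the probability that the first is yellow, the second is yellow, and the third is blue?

7/460

Multiply the probability of each draw given the previous ones:
P = 6/25 × 5/24 × 7/23 = 210/13800 = 7/460.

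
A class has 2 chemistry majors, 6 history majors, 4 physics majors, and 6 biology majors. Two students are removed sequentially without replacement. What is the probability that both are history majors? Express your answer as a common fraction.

P(every draw is a history major) = 6/18 × 5/17 = 30/306 = 5/51.

5/51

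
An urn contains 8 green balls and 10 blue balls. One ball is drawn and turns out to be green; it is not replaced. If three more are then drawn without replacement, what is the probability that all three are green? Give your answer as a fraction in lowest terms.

7/136

After the first draw, 7 of the remaining 17 balls are green.
P = 7/17 × 6/16 × 5/15 = 210/4080 = 7/136.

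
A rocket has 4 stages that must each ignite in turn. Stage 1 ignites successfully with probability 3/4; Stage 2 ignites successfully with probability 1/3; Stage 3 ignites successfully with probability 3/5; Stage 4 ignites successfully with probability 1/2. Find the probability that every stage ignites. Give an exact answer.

3/40

Each stage is reached only if all earlier stages succeed, so
P = 3/4 × 1/3 × 3/5 × 1/2 = 9/120 = 3/40.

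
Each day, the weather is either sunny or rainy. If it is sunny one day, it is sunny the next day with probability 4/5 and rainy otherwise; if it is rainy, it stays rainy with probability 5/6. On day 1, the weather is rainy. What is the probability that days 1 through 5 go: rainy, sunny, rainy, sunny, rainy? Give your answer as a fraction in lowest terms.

Day 1 is given. For each transition, use the conditional probability from the current state:
P(sunny | rainy) = 1/6; P(rainy | sunny) = 1/5; P(sunny | rainy) = 1/6; P(rainy | sunny) = 1/5.
P = 1/6 × 1/5 × 1/6 × 1/5 = 1/900.

1/900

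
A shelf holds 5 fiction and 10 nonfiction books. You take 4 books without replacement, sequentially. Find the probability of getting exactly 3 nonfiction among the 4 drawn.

One ordering (nonfiction drawn first) has probability 10/15 × 9/14 × 8/13 × 5/12 = 3600/32760 = 10/91.
There are C(4,3) = 4 such orderings, each equally likely, so P = 4 × 10/91 = 40/91.

40/91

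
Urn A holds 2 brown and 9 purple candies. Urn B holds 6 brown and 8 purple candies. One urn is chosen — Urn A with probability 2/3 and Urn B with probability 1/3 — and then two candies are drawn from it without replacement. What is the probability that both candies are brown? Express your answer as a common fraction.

From Urn A: P(both brown) = (2/11)(1/10) = 1/55.
From Urn B: P(both brown) = (6/14)(5/13) = 15/91.
Total probability = (2/3)(1/55) + (1/3)(15/91) = 1007/15015.

1007/15015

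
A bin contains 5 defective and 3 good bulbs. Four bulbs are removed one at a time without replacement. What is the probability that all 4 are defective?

P = 5/8 × 4/7 × 3/6 × 2/5 = 120/1680 = 1/14.

1/14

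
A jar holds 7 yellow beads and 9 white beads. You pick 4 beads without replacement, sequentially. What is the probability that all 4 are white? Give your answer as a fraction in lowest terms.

P(every draw is white) = 9/16 × 8/15 × 7/14 × 6/13 = 3024/43680 = 9/130.

9/130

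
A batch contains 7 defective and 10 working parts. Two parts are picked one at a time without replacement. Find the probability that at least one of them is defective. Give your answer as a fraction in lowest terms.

P(no defective) = 10/17 × 9/16 = 90/272 = 45/136.
P(at least one) = 1 − 45/136 = 91/136.

91/136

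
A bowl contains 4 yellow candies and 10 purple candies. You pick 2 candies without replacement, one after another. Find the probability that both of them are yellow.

6/91

P(all yellow) = 4/14 × 3/13 = 12/182 = 6/91.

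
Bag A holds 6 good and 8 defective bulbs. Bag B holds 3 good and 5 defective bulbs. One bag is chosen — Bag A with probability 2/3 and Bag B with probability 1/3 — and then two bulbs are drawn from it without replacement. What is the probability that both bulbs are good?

From Bag A: P(both good) = (6/14)(5/13) = 15/91.
From Bag B: P(both good) = (3/8)(2/7) = 3/28.
Total probability = (2/3)(15/91) + (1/3)(3/28) = 53/364.

53/364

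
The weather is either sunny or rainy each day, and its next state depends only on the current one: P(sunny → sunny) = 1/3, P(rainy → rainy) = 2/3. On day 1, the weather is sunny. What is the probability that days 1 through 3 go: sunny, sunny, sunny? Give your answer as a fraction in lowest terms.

Day 1 is given. For each transition, use the conditional probability from the current state:
P(sunny | sunny) = 1/3; P(sunny | sunny) = 1/3.
P = 1/3 × 1/3 = 1/9.

1/9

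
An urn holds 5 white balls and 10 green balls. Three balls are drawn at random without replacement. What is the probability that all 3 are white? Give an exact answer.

2/91

P(all white) = 5/15 × 4/14 × 3/13 = 60/2730 = 2/91.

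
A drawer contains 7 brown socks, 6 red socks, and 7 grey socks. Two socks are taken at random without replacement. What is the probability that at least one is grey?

P(no grey) = 13/20 × 12/19 = 156/380 = 39/95.
P(at least one) = 1 − 39/95 = 56/95.

56/95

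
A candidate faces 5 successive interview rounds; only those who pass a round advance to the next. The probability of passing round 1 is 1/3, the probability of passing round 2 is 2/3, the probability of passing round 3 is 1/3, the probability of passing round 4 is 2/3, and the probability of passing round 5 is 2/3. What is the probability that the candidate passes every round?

8/243

Multiplying along the chain,
P = 1/3 × 2/3 × 1/3 × 2/3 × 2/3 = 8/243.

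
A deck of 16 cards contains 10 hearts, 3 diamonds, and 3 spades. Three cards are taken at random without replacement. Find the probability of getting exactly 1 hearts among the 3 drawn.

15/56

One ordering (a heart drawn first) has probability 10/16 × 6/15 × 5/14 = 300/3360 = 5/56.
There are C(3,1) = 3 such orderings, each equally likely, so P = 3 × 5/56 = 15/56.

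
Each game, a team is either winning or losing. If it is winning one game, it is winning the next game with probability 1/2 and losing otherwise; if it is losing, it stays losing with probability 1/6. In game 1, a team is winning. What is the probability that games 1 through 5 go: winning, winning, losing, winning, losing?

Game 1 is given. For each transition, use the conditional probability from the current state:
P(winning | winning) = 1/2; P(losing | winning) = 1/2; P(winning | losing) = 5/6; P(losing | winning) = 1/2.
P = 1/2 × 1/2 × 5/6 × 1/2 = 5/48.

5/48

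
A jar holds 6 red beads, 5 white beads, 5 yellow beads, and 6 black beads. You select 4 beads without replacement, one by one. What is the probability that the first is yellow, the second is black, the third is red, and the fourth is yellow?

6/1463

Chain rule:
P = 5/22 × 6/21 × 6/20 × 4/19 = 720/175560 = 6/1463.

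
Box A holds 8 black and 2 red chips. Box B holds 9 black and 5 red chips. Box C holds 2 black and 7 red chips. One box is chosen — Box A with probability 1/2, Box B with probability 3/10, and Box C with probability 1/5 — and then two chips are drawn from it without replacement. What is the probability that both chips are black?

2377/5460

From Box A: P(both black) = (8/10)(7/9) = 28/45.
From Box B: P(both black) = (9/14)(8/13) = 36/91.
From Box C: P(both black) = (2/9)(1/8) = 1/36.
Total probability = (1/2)(28/45) + (3/10)(36/91) + (1/5)(1/36) = 2377/5460.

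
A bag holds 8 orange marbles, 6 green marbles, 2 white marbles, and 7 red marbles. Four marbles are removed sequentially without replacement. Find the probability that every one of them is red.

1/253

P = 7/23 × 6/22 × 5/21 × 4/20 = 840/212520 = 1/253.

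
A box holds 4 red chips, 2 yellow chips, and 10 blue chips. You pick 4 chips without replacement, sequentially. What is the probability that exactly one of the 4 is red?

44/91

One ordering (red drawn first) has probability 4/16 × 12/15 × 11/14 × 10/13 = 5280/43680 = 11/91.
There are C(4,1) = 4 such orderings, each equally likely, so P = 4 × 11/91 = 44/91.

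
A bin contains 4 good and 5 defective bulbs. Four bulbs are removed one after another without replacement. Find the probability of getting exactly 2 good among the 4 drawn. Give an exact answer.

10/21

One ordering (good drawn first) has probability 4/9 × 3/8 × 5/7 × 4/6 = 240/3024 = 5/63.
There are C(4,2) = 6 such orderings, each equally likely, so P = 6 × 5/63 = 10/21.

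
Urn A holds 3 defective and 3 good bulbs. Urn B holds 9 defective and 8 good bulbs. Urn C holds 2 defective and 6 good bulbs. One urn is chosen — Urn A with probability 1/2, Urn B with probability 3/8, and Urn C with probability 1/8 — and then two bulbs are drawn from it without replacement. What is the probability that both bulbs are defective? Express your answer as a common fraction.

3879/19040

From Urn A: P(both defective) = (3/6)(2/5) = 1/5.
From Urn B: P(both defective) = (9/17)(8/16) = 9/34.
From Urn C: P(both defective) = (2/8)(1/7) = 1/28.
Total probability = (1/2)(1/5) + (3/8)(9/34) + (1/8)(1/28) = 3879/19040.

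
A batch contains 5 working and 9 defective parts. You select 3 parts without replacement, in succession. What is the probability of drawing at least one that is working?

P(no working) = 9/14 × 8/13 × 7/12 = 504/2184 = 3/13.
P(at least one) = 1 − 3/13 = 10/13.

10/13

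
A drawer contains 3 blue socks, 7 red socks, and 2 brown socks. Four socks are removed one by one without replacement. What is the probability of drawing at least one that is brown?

P(no brown) = 10/12 × 9/11 × 8/10 × 7/9 = 5040/11880 = 14/33.
P(at least one) = 1 − 14/33 = 19/33.

19/33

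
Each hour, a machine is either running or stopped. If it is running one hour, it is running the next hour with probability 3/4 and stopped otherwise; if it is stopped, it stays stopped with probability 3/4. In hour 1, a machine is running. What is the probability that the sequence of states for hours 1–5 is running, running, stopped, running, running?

Hour 1 is given. For each transition, use the conditional probability from the current state:
P(running | running) = 3/4; P(stopped | running) = 1/4; P(running | stopped) = 1/4; P(running | running) = 3/4.
P = 3/4 × 1/4 × 1/4 × 3/4 = 9/256.

9/256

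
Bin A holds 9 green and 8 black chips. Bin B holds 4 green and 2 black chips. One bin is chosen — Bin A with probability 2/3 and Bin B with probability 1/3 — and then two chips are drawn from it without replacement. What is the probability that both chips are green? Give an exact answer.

From Bin A: P(both green) = (9/17)(8/16) = 9/34.
From Bin B: P(both green) = (4/6)(3/5) = 2/5.
Total probability = (2/3)(9/34) + (1/3)(2/5) = 79/255.

79/255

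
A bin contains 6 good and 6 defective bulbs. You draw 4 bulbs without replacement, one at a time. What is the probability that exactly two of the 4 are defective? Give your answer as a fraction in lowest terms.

5/11

One ordering (defective drawn first) has probability 6/12 × 5/11 × 6/10 × 5/9 = 900/11880 = 5/66.
There are C(4,2) = 6 such orderings, each equally likely, so P = 6 × 5/66 = 5/11.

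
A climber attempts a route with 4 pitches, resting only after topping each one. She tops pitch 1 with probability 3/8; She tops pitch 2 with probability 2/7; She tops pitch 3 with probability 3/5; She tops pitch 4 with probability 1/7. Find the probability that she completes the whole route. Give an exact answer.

9/980

The events are sequential, so multiply the conditional probabilities:
P = 3/8 × 2/7 × 3/5 × 1/7 = 18/1960 = 9/980.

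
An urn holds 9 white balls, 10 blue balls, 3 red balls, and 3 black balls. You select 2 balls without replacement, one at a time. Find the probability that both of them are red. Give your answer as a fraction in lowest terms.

1/100

P(every draw is red) = 3/25 × 2/24 = 6/600 = 1/100.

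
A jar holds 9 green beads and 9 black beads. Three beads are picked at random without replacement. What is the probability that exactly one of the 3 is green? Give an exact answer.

One ordering (green drawn first) has probability 9/18 × 9/17 × 8/16 = 648/4896 = 9/68.
There are C(3,1) = 3 such orderings, each equally likely, so P = 3 × 9/68 = 27/68.

27/68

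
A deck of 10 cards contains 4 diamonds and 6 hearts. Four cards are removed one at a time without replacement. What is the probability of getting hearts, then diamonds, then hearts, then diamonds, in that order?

1/14

Multiply the probability of each draw given the previous ones:
P = 6/10 × 4/9 × 5/8 × 3/7 = 360/5040 = 1/14.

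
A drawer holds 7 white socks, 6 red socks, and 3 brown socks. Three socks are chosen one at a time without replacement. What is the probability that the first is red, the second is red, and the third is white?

1/16

Each draw changes the counts, so multiply the conditional probabilities along the sequence:
P = 6/16 × 5/15 × 7/14 = 210/3360 = 1/16.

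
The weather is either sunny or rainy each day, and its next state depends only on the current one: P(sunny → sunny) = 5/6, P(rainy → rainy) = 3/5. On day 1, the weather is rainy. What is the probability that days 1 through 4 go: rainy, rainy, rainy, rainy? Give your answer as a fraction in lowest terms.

Day 1 is given. For each transition, use the conditional probability from the current state:
P(rainy | rainy) = 3/5; P(rainy | rainy) = 3/5; P(rainy | rainy) = 3/5.
P = 3/5 × 3/5 × 3/5 = 27/125.

27/125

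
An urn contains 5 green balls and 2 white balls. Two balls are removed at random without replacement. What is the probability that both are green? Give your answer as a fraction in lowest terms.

10/21

P = 5/7 × 4/6 = 20/42 = 10/21.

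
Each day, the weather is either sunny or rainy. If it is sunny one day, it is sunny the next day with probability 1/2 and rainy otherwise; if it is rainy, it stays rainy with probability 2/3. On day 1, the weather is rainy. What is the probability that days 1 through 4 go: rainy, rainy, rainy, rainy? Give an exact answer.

Day 1 is given. For each transition, use the conditional probability from the current state:
P(rainy | rainy) = 2/3; P(rainy | rainy) = 2/3; P(rainy | rainy) = 2/3.
P = 2/3 × 2/3 × 2/3 = 8/27.

8/27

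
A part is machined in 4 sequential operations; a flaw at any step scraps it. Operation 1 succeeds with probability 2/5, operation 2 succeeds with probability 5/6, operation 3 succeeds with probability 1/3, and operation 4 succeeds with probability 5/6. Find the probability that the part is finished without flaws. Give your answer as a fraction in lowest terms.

Multiplying along the chain,
P = 2/5 × 5/6 × 1/3 × 5/6 = 50/540 = 5/54.

5/54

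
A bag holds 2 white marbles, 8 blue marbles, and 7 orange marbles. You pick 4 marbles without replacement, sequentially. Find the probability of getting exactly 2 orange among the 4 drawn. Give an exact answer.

27/68

One ordering (orange drawn first) has probability 7/17 × 6/16 × 10/15 × 9/14 = 3780/57120 = 9/136.
There are C(4,2) = 6 such orderings, each equally likely, so P = 6 × 9/136 = 27/68.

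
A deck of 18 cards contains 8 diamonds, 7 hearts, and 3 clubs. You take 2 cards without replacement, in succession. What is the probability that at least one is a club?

P(no clubs) = 15/18 × 14/17 = 210/306 = 35/51.
P(at least one) = 1 − 35/51 = 16/51.

16/51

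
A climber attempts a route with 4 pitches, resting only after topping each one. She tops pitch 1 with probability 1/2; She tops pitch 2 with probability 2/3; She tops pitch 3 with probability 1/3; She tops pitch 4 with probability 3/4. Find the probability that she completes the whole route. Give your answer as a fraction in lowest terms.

Multiplying along the chain,
P = 1/2 × 2/3 × 1/3 × 3/4 = 6/72 = 1/12.

1/12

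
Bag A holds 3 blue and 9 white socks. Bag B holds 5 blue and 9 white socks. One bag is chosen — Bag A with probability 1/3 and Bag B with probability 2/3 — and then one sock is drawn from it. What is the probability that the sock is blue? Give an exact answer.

9/28

From Bag A: P(blue) = 3/12.
From Bag B: P(blue) = 5/14.
Total probability = (1/3)(3/12) + (2/3)(5/14) = 9/28.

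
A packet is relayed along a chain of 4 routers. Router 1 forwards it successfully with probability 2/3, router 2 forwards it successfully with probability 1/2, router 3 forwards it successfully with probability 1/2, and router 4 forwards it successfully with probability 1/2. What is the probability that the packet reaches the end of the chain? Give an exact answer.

The events are sequential, so multiply the conditional probabilities:
P = 2/3 × 1/2 × 1/2 × 1/2 = 2/24 = 1/12.

1/12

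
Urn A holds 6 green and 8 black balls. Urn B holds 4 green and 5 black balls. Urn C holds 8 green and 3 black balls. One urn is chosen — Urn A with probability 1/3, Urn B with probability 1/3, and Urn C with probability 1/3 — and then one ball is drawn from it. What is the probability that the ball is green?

From Urn A: P(green) = 6/14.
From Urn B: P(green) = 4/9.
From Urn C: P(green) = 8/11.
Total probability = (1/3)(6/14) + (1/3)(4/9) + (1/3)(8/11) = 1109/2079.

1109/2079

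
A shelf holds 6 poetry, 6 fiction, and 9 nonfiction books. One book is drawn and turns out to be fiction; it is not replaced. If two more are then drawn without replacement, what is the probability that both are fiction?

1/19

With the first book removed, 5 fiction remain out of 20.
P = 5/20 × 4/19 = 20/380 = 1/19.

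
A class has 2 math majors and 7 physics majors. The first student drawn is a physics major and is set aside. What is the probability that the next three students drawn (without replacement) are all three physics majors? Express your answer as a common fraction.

5/14

After the first draw, 6 of the remaining 8 students are physics majors.
P = 6/8 × 5/7 × 4/6 = 120/336 = 5/14.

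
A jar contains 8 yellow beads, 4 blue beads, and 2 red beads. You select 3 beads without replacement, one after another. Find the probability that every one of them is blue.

1/91

P = 4/14 × 3/13 × 2/12 = 24/2184 = 1/91.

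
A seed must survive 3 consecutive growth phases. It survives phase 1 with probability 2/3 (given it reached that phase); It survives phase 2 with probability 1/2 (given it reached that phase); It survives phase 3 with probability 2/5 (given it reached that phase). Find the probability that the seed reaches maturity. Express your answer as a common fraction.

Each stage is reached only if all earlier stages succeed, so
P = 2/3 × 1/2 × 2/5 = 4/30 = 2/15.

2/15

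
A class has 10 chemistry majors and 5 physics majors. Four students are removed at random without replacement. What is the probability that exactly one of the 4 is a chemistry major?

20/273

One ordering (a chemistry major drawn first) has probability 10/15 × 5/14 × 4/13 × 3/12 = 600/32760 = 5/273.
There are C(4,1) = 4 such orderings, each equally likely, so P = 4 × 5/273 = 20/273.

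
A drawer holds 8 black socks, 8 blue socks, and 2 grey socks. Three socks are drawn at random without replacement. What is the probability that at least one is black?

P(no black) = 10/18 × 9/17 × 8/16 = 720/4896 = 5/34.
P(at least one) = 1 − 5/34 = 29/34.

29/34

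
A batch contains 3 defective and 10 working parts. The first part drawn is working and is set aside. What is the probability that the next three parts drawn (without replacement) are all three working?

21/55

After the first draw, 9 of the remaining 12 parts are working.
P = 9/12 × 8/11 × 7/10 = 504/1320 = 21/55.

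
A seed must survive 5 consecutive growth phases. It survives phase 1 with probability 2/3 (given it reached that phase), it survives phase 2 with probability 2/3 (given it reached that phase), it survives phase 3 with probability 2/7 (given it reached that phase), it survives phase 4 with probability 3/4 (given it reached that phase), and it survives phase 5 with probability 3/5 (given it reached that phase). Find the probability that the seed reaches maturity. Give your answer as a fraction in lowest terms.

Each stage is reached only if all earlier stages succeed, so
P = 2/3 × 2/3 × 2/7 × 3/4 × 3/5 = 72/1260 = 2/35.

2/35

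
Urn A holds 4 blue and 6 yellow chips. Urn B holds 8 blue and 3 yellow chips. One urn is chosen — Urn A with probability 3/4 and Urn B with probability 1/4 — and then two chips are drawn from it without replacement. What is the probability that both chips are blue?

From Urn A: P(both blue) = (4/10)(3/9) = 2/15.
From Urn B: P(both blue) = (8/11)(7/10) = 28/55.
Total probability = (3/4)(2/15) + (1/4)(28/55) = 5/22.

5/22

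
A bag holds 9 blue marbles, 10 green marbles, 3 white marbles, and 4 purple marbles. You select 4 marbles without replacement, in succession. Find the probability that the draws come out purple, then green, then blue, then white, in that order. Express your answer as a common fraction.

9/2990

Each draw changes the counts, so multiply the conditional probabilities along the sequence:
P = 4/26 × 10/25 × 9/24 × 3/23 = 1080/358800 = 9/2990.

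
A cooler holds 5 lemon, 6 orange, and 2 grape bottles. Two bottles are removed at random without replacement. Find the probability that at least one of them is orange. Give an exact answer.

19/26

P(no orange) = 7/13 × 6/12 = 42/156 = 7/26.
P(at least one) = 1 − 7/26 = 19/26.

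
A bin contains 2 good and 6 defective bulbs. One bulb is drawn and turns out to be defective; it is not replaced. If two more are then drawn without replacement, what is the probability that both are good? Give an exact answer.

1/21

With the first bulb removed, 2 good remain out of 7.
P = 2/7 × 1/6 = 2/42 = 1/21.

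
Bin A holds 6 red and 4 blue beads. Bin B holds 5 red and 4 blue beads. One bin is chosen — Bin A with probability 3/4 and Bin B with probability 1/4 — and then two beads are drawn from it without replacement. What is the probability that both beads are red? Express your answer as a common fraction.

23/72

From Bin A: P(both red) = (6/10)(5/9) = 1/3.
From Bin B: P(both red) = (5/9)(4/8) = 5/18.
Total probability = (3/4)(1/3) + (1/4)(5/18) = 23/72.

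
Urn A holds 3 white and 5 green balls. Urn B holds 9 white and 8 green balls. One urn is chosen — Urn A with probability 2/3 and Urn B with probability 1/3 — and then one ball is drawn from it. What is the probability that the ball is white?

29/68

From Urn A: P(white) = 3/8.
From Urn B: P(white) = 9/17.
Total probability = (2/3)(3/8) + (1/3)(9/17) = 29/68.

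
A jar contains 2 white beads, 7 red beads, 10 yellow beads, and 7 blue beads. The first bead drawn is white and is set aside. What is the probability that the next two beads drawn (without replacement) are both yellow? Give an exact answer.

With the first bead removed, 10 yellow remain out of 25.
P = 10/25 × 9/24 = 90/600 = 3/20.

3/20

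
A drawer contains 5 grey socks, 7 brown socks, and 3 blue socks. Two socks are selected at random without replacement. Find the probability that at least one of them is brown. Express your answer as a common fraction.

P(no brown) = 8/15 × 7/14 = 56/210 = 4/15.
P(at least one) = 1 − 4/15 = 11/15.

11/15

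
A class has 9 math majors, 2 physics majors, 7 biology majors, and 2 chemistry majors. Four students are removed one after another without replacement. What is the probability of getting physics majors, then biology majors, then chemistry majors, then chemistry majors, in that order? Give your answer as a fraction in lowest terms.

7/29070

Each draw changes the counts, so multiply the conditional probabilities along the sequence:
P = 2/20 × 7/19 × 2/18 × 1/17 = 28/116280 = 7/29070.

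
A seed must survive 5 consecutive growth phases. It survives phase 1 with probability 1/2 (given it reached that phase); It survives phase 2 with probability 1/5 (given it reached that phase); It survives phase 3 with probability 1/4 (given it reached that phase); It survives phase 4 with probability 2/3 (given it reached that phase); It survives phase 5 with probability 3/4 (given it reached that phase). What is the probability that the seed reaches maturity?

The events are sequential, so multiply the conditional probabilities:
P = 1/2 × 1/5 × 1/4 × 2/3 × 3/4 = 6/480 = 1/80.

1/80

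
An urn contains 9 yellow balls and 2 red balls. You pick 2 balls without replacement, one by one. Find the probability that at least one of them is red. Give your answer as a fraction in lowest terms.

19/55

P(no red) = 9/11 × 8/10 = 72/110 = 36/55.
P(at least one) = 1 − 36/55 = 19/55.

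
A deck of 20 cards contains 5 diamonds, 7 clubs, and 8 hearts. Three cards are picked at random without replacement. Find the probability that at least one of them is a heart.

46/57

P(no hearts) = 12/20 × 11/19 × 10/18 = 1320/6840 = 11/57.
P(at least one) = 1 − 11/57 = 46/57.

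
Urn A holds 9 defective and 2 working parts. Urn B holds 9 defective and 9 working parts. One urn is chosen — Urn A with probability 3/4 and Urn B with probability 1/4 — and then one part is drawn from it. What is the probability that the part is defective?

From Urn A: P(defective) = 9/11.
From Urn B: P(defective) = 9/18.
Total probability = (3/4)(9/11) + (1/4)(9/18) = 65/88.

65/88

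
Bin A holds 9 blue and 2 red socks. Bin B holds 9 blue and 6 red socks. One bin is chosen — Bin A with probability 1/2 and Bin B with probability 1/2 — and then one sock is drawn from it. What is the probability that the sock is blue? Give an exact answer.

From Bin A: P(blue) = 9/11.
From Bin B: P(blue) = 9/15.
Total probability = (1/2)(9/11) + (1/2)(9/15) = 39/55.

39/55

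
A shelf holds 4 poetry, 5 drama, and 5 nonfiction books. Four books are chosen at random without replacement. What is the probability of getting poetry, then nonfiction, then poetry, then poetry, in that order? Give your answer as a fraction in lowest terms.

Multiply the probability of each draw given the previous ones:
P = 4/14 × 5/13 × 3/12 × 2/11 = 120/24024 = 5/1001.

5/1001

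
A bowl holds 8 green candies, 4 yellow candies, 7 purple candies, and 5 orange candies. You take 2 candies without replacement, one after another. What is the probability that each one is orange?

P = 5/24 × 4/23 = 20/552 = 5/138.

5/138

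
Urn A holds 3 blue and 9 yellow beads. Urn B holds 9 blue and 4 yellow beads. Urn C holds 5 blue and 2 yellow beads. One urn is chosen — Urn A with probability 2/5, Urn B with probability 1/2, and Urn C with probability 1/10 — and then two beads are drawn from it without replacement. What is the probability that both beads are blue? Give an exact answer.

4453/15015

From Urn A: P(both blue) = (3/12)(2/11) = 1/22.
From Urn B: P(both blue) = (9/13)(8/12) = 6/13.
From Urn C: P(both blue) = (5/7)(4/6) = 10/21.
Total probability = (2/5)(1/22) + (1/2)(6/13) + (1/10)(10/21) = 4453/15015.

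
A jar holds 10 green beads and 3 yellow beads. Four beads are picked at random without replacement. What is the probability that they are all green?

P(all green) = 10/13 × 9/12 × 8/11 × 7/10 = 5040/17160 = 42/143.

42/143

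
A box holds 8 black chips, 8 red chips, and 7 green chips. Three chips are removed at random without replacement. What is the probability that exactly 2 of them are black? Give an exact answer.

60/253

One ordering (black drawn first) has probability 8/23 × 7/22 × 15/21 = 840/10626 = 20/253.
There are C(3,2) = 3 such orderings, each equally likely, so P = 3 × 20/253 = 60/253.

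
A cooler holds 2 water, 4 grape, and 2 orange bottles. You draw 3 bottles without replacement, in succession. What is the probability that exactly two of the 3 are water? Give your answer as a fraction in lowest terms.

3/28

One ordering (water drawn first) has probability 2/8 × 1/7 × 6/6 = 12/336 = 1/28.
There are C(3,2) = 3 such orderings, each equally likely, so P = 3 × 1/28 = 3/28.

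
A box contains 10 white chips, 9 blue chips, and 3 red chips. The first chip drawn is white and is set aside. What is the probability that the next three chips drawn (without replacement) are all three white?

6/95

With the first chip removed, 9 white remain out of 21.
P = 9/21 × 8/20 × 7/19 = 504/7980 = 6/95.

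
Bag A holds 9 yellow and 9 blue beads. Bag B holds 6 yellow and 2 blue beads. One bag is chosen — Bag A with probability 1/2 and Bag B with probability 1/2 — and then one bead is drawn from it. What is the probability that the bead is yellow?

From Bag A: P(yellow) = 9/18.
From Bag B: P(yellow) = 6/8.
Total probability = (1/2)(9/18) + (1/2)(6/8) = 5/8.

5/8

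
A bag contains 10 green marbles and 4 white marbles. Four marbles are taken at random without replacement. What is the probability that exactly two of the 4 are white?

One ordering (white drawn first) has probability 4/14 × 3/13 × 10/12 × 9/11 = 1080/24024 = 45/1001.
There are C(4,2) = 6 such orderings, each equally likely, so P = 6 × 45/1001 = 270/1001.

270/1001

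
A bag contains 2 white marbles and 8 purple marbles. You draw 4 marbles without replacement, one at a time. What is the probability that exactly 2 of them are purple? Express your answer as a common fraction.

One ordering (purple drawn first) has probability 8/10 × 7/9 × 2/8 × 1/7 = 112/5040 = 1/45.
There are C(4,2) = 6 such orderings, each equally likely, so P = 6 × 1/45 = 2/15.

2/15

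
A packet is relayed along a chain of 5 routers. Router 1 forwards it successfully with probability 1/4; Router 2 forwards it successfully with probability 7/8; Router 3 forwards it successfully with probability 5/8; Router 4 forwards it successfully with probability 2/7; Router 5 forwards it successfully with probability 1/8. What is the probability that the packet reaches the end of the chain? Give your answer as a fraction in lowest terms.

5/1024

Multiplying along the chain,
P = 1/4 × 7/8 × 5/8 × 2/7 × 1/8 = 70/14336 = 5/1024.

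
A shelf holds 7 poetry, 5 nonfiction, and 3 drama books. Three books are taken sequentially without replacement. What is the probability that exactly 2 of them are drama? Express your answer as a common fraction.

One ordering (drama drawn first) has probability 3/15 × 2/14 × 12/13 = 72/2730 = 12/455.
There are C(3,2) = 3 such orderings, each equally likely, so P = 3 × 12/455 = 36/455.

36/455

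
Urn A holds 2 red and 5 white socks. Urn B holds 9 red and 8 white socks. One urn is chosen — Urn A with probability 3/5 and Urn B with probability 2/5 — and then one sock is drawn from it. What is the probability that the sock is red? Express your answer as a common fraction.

228/595

From Urn A: P(red) = 2/7.
From Urn B: P(red) = 9/17.
Total probability = (3/5)(2/7) + (2/5)(9/17) = 228/595.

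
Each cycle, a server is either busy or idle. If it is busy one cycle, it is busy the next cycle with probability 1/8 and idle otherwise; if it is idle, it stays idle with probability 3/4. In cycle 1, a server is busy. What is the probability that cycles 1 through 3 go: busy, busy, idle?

7/64

Cycle 1 is given. For each transition, use the conditional probability from the current state:
P(busy | busy) = 1/8; P(idle | busy) = 7/8.
P = 1/8 × 7/8 = 7/64.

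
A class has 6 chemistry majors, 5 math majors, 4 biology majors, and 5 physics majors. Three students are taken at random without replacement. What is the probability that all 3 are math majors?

P(every draw is a math major) = 5/20 × 4/19 × 3/18 = 60/6840 = 1/114.

1/114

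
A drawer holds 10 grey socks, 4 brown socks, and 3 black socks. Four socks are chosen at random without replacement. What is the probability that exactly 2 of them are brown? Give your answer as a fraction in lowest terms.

One ordering (brown drawn first) has probability 4/17 × 3/16 × 13/15 × 12/14 = 1872/57120 = 39/1190.
There are C(4,2) = 6 such orderings, each equally likely, so P = 6 × 39/1190 = 117/595.

117/595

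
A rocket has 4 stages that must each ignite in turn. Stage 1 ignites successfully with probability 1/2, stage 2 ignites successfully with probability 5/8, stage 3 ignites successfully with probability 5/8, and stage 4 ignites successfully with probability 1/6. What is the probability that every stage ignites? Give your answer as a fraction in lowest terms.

25/768

Multiplying along the chain,
P = 1/2 × 5/8 × 5/8 × 1/6 = 25/768.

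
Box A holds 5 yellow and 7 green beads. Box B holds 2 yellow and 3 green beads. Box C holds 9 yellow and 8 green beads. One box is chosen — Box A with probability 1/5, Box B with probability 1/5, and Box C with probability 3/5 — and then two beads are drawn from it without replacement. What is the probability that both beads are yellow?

2933/14025

From Box A: P(both yellow) = (5/12)(4/11) = 5/33.
From Box B: P(both yellow) = (2/5)(1/4) = 1/10.
From Box C: P(both yellow) = (9/17)(8/16) = 9/34.
Total probability = (1/5)(5/33) + (1/5)(1/10) + (3/5)(9/34) = 2933/14025.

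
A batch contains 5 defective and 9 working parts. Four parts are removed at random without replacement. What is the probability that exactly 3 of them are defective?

90/1001

One ordering (defective drawn first) has probability 5/14 × 4/13 × 3/12 × 9/11 = 540/24024 = 45/2002.
There are C(4,3) = 4 such orderings, each equally likely, so P = 4 × 45/2002 = 90/1001.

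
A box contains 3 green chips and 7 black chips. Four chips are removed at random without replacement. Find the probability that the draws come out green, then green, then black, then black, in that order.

1/20

Chain rule:
P = 3/10 × 2/9 × 7/8 × 6/7 = 252/5040 = 1/20.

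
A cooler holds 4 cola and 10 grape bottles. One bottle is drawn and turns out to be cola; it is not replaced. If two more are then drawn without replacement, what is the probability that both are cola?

1/26

With the first bottle removed, 3 cola remain out of 13.
P = 3/13 × 2/12 = 6/156 = 1/26.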